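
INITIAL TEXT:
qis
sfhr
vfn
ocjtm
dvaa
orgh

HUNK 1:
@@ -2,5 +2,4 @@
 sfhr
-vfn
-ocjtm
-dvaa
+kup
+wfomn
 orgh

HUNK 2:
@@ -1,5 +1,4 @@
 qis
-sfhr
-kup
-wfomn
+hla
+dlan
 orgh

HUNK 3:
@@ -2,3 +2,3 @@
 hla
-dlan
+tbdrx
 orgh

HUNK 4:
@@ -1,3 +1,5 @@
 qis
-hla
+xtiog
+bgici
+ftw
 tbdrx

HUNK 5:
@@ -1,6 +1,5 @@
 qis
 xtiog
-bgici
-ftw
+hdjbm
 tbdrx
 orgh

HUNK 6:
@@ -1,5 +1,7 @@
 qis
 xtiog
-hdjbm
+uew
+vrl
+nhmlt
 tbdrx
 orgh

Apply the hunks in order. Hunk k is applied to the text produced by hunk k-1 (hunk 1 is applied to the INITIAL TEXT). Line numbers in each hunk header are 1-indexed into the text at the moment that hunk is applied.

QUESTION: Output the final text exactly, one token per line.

Hunk 1: at line 2 remove [vfn,ocjtm,dvaa] add [kup,wfomn] -> 5 lines: qis sfhr kup wfomn orgh
Hunk 2: at line 1 remove [sfhr,kup,wfomn] add [hla,dlan] -> 4 lines: qis hla dlan orgh
Hunk 3: at line 2 remove [dlan] add [tbdrx] -> 4 lines: qis hla tbdrx orgh
Hunk 4: at line 1 remove [hla] add [xtiog,bgici,ftw] -> 6 lines: qis xtiog bgici ftw tbdrx orgh
Hunk 5: at line 1 remove [bgici,ftw] add [hdjbm] -> 5 lines: qis xtiog hdjbm tbdrx orgh
Hunk 6: at line 1 remove [hdjbm] add [uew,vrl,nhmlt] -> 7 lines: qis xtiog uew vrl nhmlt tbdrx orgh

Answer: qis
xtiog
uew
vrl
nhmlt
tbdrx
orgh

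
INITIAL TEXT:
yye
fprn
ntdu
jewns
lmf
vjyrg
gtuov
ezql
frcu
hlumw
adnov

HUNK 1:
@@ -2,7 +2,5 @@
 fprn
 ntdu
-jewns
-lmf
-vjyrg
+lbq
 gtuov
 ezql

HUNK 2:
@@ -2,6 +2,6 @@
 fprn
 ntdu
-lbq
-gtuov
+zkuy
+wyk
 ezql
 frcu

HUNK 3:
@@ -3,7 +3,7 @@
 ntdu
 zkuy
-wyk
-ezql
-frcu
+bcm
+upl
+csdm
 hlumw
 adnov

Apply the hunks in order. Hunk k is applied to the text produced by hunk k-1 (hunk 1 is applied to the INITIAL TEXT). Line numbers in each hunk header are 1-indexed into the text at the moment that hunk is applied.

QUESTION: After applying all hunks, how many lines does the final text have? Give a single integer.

Hunk 1: at line 2 remove [jewns,lmf,vjyrg] add [lbq] -> 9 lines: yye fprn ntdu lbq gtuov ezql frcu hlumw adnov
Hunk 2: at line 2 remove [lbq,gtuov] add [zkuy,wyk] -> 9 lines: yye fprn ntdu zkuy wyk ezql frcu hlumw adnov
Hunk 3: at line 3 remove [wyk,ezql,frcu] add [bcm,upl,csdm] -> 9 lines: yye fprn ntdu zkuy bcm upl csdm hlumw adnov
Final line count: 9

Answer: 9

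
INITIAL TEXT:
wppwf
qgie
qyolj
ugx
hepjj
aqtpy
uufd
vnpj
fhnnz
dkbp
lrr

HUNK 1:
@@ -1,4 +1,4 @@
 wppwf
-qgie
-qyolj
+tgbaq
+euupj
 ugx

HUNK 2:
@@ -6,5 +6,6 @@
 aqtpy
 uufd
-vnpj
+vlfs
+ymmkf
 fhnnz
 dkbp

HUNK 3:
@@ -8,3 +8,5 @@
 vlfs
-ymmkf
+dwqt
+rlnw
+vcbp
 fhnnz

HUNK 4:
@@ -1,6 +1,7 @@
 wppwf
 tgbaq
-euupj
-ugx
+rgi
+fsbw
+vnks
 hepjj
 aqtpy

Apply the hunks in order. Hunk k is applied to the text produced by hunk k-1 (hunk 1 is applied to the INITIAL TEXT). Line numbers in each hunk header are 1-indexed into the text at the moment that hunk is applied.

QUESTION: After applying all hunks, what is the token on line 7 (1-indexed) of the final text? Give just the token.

Hunk 1: at line 1 remove [qgie,qyolj] add [tgbaq,euupj] -> 11 lines: wppwf tgbaq euupj ugx hepjj aqtpy uufd vnpj fhnnz dkbp lrr
Hunk 2: at line 6 remove [vnpj] add [vlfs,ymmkf] -> 12 lines: wppwf tgbaq euupj ugx hepjj aqtpy uufd vlfs ymmkf fhnnz dkbp lrr
Hunk 3: at line 8 remove [ymmkf] add [dwqt,rlnw,vcbp] -> 14 lines: wppwf tgbaq euupj ugx hepjj aqtpy uufd vlfs dwqt rlnw vcbp fhnnz dkbp lrr
Hunk 4: at line 1 remove [euupj,ugx] add [rgi,fsbw,vnks] -> 15 lines: wppwf tgbaq rgi fsbw vnks hepjj aqtpy uufd vlfs dwqt rlnw vcbp fhnnz dkbp lrr
Final line 7: aqtpy

Answer: aqtpy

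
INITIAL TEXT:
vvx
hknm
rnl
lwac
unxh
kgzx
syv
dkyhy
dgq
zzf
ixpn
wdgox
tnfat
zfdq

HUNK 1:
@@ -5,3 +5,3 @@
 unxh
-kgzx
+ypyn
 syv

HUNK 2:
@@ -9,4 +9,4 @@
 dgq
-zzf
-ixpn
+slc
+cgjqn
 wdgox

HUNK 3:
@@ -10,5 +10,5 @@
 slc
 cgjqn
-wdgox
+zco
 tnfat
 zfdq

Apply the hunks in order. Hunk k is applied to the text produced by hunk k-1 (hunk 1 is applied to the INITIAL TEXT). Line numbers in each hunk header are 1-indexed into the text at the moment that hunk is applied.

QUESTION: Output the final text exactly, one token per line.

Hunk 1: at line 5 remove [kgzx] add [ypyn] -> 14 lines: vvx hknm rnl lwac unxh ypyn syv dkyhy dgq zzf ixpn wdgox tnfat zfdq
Hunk 2: at line 9 remove [zzf,ixpn] add [slc,cgjqn] -> 14 lines: vvx hknm rnl lwac unxh ypyn syv dkyhy dgq slc cgjqn wdgox tnfat zfdq
Hunk 3: at line 10 remove [wdgox] add [zco] -> 14 lines: vvx hknm rnl lwac unxh ypyn syv dkyhy dgq slc cgjqn zco tnfat zfdq

Answer: vvx
hknm
rnl
lwac
unxh
ypyn
syv
dkyhy
dgq
slc
cgjqn
zco
tnfat
zfdq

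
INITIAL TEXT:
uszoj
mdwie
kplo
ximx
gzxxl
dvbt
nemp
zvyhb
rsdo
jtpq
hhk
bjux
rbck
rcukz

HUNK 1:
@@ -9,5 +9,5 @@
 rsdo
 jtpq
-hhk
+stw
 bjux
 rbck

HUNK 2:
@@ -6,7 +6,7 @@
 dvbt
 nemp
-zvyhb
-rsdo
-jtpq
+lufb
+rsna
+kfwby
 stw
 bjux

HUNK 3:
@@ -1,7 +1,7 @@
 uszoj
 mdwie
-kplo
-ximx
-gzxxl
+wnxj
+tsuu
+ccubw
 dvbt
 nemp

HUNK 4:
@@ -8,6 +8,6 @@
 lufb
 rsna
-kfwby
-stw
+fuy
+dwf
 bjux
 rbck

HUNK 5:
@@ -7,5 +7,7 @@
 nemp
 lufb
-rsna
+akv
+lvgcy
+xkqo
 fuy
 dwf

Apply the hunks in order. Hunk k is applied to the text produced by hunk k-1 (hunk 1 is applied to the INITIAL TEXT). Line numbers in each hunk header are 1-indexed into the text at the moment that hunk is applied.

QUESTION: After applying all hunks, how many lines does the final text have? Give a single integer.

Answer: 16

Derivation:
Hunk 1: at line 9 remove [hhk] add [stw] -> 14 lines: uszoj mdwie kplo ximx gzxxl dvbt nemp zvyhb rsdo jtpq stw bjux rbck rcukz
Hunk 2: at line 6 remove [zvyhb,rsdo,jtpq] add [lufb,rsna,kfwby] -> 14 lines: uszoj mdwie kplo ximx gzxxl dvbt nemp lufb rsna kfwby stw bjux rbck rcukz
Hunk 3: at line 1 remove [kplo,ximx,gzxxl] add [wnxj,tsuu,ccubw] -> 14 lines: uszoj mdwie wnxj tsuu ccubw dvbt nemp lufb rsna kfwby stw bjux rbck rcukz
Hunk 4: at line 8 remove [kfwby,stw] add [fuy,dwf] -> 14 lines: uszoj mdwie wnxj tsuu ccubw dvbt nemp lufb rsna fuy dwf bjux rbck rcukz
Hunk 5: at line 7 remove [rsna] add [akv,lvgcy,xkqo] -> 16 lines: uszoj mdwie wnxj tsuu ccubw dvbt nemp lufb akv lvgcy xkqo fuy dwf bjux rbck rcukz
Final line count: 16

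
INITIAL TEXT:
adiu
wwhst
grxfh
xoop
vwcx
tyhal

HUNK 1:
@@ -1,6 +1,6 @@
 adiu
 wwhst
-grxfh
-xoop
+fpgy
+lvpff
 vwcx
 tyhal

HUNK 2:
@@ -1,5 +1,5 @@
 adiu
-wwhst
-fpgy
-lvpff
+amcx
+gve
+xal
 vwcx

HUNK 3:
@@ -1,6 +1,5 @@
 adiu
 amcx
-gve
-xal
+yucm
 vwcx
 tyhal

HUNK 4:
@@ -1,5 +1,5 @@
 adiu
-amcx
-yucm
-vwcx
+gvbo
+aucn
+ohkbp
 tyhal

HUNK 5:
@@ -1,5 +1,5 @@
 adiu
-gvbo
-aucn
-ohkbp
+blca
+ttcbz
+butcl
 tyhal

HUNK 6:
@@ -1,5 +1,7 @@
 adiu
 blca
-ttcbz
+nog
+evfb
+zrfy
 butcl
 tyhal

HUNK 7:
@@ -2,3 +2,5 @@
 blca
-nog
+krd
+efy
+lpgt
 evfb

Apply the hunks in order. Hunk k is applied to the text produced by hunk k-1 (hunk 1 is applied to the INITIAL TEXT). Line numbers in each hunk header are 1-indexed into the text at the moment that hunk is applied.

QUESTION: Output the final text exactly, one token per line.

Hunk 1: at line 1 remove [grxfh,xoop] add [fpgy,lvpff] -> 6 lines: adiu wwhst fpgy lvpff vwcx tyhal
Hunk 2: at line 1 remove [wwhst,fpgy,lvpff] add [amcx,gve,xal] -> 6 lines: adiu amcx gve xal vwcx tyhal
Hunk 3: at line 1 remove [gve,xal] add [yucm] -> 5 lines: adiu amcx yucm vwcx tyhal
Hunk 4: at line 1 remove [amcx,yucm,vwcx] add [gvbo,aucn,ohkbp] -> 5 lines: adiu gvbo aucn ohkbp tyhal
Hunk 5: at line 1 remove [gvbo,aucn,ohkbp] add [blca,ttcbz,butcl] -> 5 lines: adiu blca ttcbz butcl tyhal
Hunk 6: at line 1 remove [ttcbz] add [nog,evfb,zrfy] -> 7 lines: adiu blca nog evfb zrfy butcl tyhal
Hunk 7: at line 2 remove [nog] add [krd,efy,lpgt] -> 9 lines: adiu blca krd efy lpgt evfb zrfy butcl tyhal

Answer: adiu
blca
krd
efy
lpgt
evfb
zrfy
butcl
tyhal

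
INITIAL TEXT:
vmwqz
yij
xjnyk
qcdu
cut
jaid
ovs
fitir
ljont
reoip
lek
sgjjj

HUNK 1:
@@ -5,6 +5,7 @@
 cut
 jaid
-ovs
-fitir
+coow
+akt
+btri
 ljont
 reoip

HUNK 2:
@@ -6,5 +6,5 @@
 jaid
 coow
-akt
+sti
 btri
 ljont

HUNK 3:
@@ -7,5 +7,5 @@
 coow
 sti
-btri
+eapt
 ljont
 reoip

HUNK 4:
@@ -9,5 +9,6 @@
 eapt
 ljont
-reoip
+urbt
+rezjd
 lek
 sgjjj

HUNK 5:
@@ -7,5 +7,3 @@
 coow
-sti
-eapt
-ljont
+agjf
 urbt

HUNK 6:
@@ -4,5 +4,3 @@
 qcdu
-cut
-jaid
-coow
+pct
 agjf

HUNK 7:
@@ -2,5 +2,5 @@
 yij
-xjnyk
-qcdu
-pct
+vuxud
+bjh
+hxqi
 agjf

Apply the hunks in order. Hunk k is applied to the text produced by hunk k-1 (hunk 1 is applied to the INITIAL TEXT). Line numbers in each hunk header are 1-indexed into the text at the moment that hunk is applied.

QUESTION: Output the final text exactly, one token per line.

Hunk 1: at line 5 remove [ovs,fitir] add [coow,akt,btri] -> 13 lines: vmwqz yij xjnyk qcdu cut jaid coow akt btri ljont reoip lek sgjjj
Hunk 2: at line 6 remove [akt] add [sti] -> 13 lines: vmwqz yij xjnyk qcdu cut jaid coow sti btri ljont reoip lek sgjjj
Hunk 3: at line 7 remove [btri] add [eapt] -> 13 lines: vmwqz yij xjnyk qcdu cut jaid coow sti eapt ljont reoip lek sgjjj
Hunk 4: at line 9 remove [reoip] add [urbt,rezjd] -> 14 lines: vmwqz yij xjnyk qcdu cut jaid coow sti eapt ljont urbt rezjd lek sgjjj
Hunk 5: at line 7 remove [sti,eapt,ljont] add [agjf] -> 12 lines: vmwqz yij xjnyk qcdu cut jaid coow agjf urbt rezjd lek sgjjj
Hunk 6: at line 4 remove [cut,jaid,coow] add [pct] -> 10 lines: vmwqz yij xjnyk qcdu pct agjf urbt rezjd lek sgjjj
Hunk 7: at line 2 remove [xjnyk,qcdu,pct] add [vuxud,bjh,hxqi] -> 10 lines: vmwqz yij vuxud bjh hxqi agjf urbt rezjd lek sgjjj

Answer: vmwqz
yij
vuxud
bjh
hxqi
agjf
urbt
rezjd
lek
sgjjj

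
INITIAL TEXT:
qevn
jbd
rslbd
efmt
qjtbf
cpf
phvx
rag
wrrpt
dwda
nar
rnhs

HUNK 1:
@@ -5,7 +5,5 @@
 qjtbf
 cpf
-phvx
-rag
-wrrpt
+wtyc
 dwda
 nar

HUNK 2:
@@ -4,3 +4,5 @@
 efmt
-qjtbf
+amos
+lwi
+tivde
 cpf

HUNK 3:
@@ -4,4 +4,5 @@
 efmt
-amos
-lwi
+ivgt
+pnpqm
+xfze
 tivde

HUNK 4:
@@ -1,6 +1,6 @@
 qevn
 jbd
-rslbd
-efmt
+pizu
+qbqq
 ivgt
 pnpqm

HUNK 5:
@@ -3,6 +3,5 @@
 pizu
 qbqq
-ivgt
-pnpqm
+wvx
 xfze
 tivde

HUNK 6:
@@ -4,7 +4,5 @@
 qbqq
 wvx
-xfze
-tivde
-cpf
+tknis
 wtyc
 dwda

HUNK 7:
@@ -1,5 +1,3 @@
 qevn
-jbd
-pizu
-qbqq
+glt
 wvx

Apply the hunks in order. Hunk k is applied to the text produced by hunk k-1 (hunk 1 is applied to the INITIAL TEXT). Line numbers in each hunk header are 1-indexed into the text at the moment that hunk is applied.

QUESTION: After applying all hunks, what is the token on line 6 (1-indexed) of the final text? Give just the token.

Hunk 1: at line 5 remove [phvx,rag,wrrpt] add [wtyc] -> 10 lines: qevn jbd rslbd efmt qjtbf cpf wtyc dwda nar rnhs
Hunk 2: at line 4 remove [qjtbf] add [amos,lwi,tivde] -> 12 lines: qevn jbd rslbd efmt amos lwi tivde cpf wtyc dwda nar rnhs
Hunk 3: at line 4 remove [amos,lwi] add [ivgt,pnpqm,xfze] -> 13 lines: qevn jbd rslbd efmt ivgt pnpqm xfze tivde cpf wtyc dwda nar rnhs
Hunk 4: at line 1 remove [rslbd,efmt] add [pizu,qbqq] -> 13 lines: qevn jbd pizu qbqq ivgt pnpqm xfze tivde cpf wtyc dwda nar rnhs
Hunk 5: at line 3 remove [ivgt,pnpqm] add [wvx] -> 12 lines: qevn jbd pizu qbqq wvx xfze tivde cpf wtyc dwda nar rnhs
Hunk 6: at line 4 remove [xfze,tivde,cpf] add [tknis] -> 10 lines: qevn jbd pizu qbqq wvx tknis wtyc dwda nar rnhs
Hunk 7: at line 1 remove [jbd,pizu,qbqq] add [glt] -> 8 lines: qevn glt wvx tknis wtyc dwda nar rnhs
Final line 6: dwda

Answer: dwda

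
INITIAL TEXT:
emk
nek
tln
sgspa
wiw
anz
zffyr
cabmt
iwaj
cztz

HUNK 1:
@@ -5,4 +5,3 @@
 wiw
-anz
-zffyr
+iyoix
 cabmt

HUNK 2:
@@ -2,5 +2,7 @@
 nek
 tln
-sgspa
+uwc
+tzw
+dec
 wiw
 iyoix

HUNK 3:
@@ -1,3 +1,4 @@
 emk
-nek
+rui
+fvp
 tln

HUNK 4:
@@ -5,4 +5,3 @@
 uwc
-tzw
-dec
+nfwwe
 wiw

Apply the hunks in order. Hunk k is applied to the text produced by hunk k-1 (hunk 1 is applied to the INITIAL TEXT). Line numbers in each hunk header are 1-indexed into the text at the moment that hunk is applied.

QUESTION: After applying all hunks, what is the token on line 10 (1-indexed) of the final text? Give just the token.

Answer: iwaj

Derivation:
Hunk 1: at line 5 remove [anz,zffyr] add [iyoix] -> 9 lines: emk nek tln sgspa wiw iyoix cabmt iwaj cztz
Hunk 2: at line 2 remove [sgspa] add [uwc,tzw,dec] -> 11 lines: emk nek tln uwc tzw dec wiw iyoix cabmt iwaj cztz
Hunk 3: at line 1 remove [nek] add [rui,fvp] -> 12 lines: emk rui fvp tln uwc tzw dec wiw iyoix cabmt iwaj cztz
Hunk 4: at line 5 remove [tzw,dec] add [nfwwe] -> 11 lines: emk rui fvp tln uwc nfwwe wiw iyoix cabmt iwaj cztz
Final line 10: iwaj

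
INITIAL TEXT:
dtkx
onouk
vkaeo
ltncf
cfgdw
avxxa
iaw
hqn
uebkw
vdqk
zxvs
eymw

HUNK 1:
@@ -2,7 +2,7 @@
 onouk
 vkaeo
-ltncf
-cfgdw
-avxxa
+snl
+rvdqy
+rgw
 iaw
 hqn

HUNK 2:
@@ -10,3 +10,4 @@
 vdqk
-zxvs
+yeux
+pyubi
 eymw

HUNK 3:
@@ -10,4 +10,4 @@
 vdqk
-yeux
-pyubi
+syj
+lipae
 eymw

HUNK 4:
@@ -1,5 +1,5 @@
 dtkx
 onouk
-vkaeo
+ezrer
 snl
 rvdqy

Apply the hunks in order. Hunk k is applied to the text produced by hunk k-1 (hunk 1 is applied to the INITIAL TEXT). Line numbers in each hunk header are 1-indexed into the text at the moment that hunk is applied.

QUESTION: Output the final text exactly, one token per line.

Hunk 1: at line 2 remove [ltncf,cfgdw,avxxa] add [snl,rvdqy,rgw] -> 12 lines: dtkx onouk vkaeo snl rvdqy rgw iaw hqn uebkw vdqk zxvs eymw
Hunk 2: at line 10 remove [zxvs] add [yeux,pyubi] -> 13 lines: dtkx onouk vkaeo snl rvdqy rgw iaw hqn uebkw vdqk yeux pyubi eymw
Hunk 3: at line 10 remove [yeux,pyubi] add [syj,lipae] -> 13 lines: dtkx onouk vkaeo snl rvdqy rgw iaw hqn uebkw vdqk syj lipae eymw
Hunk 4: at line 1 remove [vkaeo] add [ezrer] -> 13 lines: dtkx onouk ezrer snl rvdqy rgw iaw hqn uebkw vdqk syj lipae eymw

Answer: dtkx
onouk
ezrer
snl
rvdqy
rgw
iaw
hqn
uebkw
vdqk
syj
lipae
eymw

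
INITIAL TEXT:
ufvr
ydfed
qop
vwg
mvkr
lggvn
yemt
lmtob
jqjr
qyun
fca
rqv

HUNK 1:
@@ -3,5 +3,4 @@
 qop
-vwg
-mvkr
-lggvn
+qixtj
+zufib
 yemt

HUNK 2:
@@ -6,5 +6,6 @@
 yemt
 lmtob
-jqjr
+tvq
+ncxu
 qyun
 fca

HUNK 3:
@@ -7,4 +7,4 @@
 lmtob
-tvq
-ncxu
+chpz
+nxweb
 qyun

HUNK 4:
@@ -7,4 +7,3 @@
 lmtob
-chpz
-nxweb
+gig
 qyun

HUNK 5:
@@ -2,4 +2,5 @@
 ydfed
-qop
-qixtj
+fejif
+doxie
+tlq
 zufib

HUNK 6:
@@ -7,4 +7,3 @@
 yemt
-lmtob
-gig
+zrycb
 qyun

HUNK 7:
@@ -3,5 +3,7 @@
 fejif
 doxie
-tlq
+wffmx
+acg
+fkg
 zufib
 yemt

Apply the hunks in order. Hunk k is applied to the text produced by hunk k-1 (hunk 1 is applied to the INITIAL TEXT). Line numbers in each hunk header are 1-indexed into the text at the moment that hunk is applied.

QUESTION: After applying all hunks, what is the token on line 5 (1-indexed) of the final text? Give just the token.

Answer: wffmx

Derivation:
Hunk 1: at line 3 remove [vwg,mvkr,lggvn] add [qixtj,zufib] -> 11 lines: ufvr ydfed qop qixtj zufib yemt lmtob jqjr qyun fca rqv
Hunk 2: at line 6 remove [jqjr] add [tvq,ncxu] -> 12 lines: ufvr ydfed qop qixtj zufib yemt lmtob tvq ncxu qyun fca rqv
Hunk 3: at line 7 remove [tvq,ncxu] add [chpz,nxweb] -> 12 lines: ufvr ydfed qop qixtj zufib yemt lmtob chpz nxweb qyun fca rqv
Hunk 4: at line 7 remove [chpz,nxweb] add [gig] -> 11 lines: ufvr ydfed qop qixtj zufib yemt lmtob gig qyun fca rqv
Hunk 5: at line 2 remove [qop,qixtj] add [fejif,doxie,tlq] -> 12 lines: ufvr ydfed fejif doxie tlq zufib yemt lmtob gig qyun fca rqv
Hunk 6: at line 7 remove [lmtob,gig] add [zrycb] -> 11 lines: ufvr ydfed fejif doxie tlq zufib yemt zrycb qyun fca rqv
Hunk 7: at line 3 remove [tlq] add [wffmx,acg,fkg] -> 13 lines: ufvr ydfed fejif doxie wffmx acg fkg zufib yemt zrycb qyun fca rqv
Final line 5: wffmx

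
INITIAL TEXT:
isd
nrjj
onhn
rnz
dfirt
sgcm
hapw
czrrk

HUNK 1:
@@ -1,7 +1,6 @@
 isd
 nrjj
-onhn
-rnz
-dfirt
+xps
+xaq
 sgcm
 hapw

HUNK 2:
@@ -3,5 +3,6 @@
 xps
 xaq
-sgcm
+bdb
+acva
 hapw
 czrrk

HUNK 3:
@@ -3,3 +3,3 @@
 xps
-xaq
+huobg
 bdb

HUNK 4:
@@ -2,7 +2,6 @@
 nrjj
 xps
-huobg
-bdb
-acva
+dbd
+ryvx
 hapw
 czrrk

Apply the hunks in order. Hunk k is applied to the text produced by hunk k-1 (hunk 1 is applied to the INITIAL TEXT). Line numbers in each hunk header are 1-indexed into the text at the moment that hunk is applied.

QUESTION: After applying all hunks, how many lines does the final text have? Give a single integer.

Hunk 1: at line 1 remove [onhn,rnz,dfirt] add [xps,xaq] -> 7 lines: isd nrjj xps xaq sgcm hapw czrrk
Hunk 2: at line 3 remove [sgcm] add [bdb,acva] -> 8 lines: isd nrjj xps xaq bdb acva hapw czrrk
Hunk 3: at line 3 remove [xaq] add [huobg] -> 8 lines: isd nrjj xps huobg bdb acva hapw czrrk
Hunk 4: at line 2 remove [huobg,bdb,acva] add [dbd,ryvx] -> 7 lines: isd nrjj xps dbd ryvx hapw czrrk
Final line count: 7

Answer: 7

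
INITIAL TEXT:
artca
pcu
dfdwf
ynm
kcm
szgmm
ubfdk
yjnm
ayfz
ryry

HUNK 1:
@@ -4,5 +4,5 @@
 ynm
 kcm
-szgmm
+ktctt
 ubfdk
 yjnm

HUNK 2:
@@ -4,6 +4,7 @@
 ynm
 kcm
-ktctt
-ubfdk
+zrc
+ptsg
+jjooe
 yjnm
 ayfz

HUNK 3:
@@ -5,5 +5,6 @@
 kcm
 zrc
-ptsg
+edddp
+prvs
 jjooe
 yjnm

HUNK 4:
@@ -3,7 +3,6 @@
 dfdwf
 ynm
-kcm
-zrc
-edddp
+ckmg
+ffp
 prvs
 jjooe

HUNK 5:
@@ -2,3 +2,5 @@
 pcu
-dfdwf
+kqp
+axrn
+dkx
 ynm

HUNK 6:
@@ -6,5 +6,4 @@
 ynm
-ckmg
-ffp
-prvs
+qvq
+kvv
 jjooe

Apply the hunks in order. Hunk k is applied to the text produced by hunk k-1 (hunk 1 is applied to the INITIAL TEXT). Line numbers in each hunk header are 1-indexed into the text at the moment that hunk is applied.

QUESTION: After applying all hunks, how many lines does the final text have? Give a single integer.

Hunk 1: at line 4 remove [szgmm] add [ktctt] -> 10 lines: artca pcu dfdwf ynm kcm ktctt ubfdk yjnm ayfz ryry
Hunk 2: at line 4 remove [ktctt,ubfdk] add [zrc,ptsg,jjooe] -> 11 lines: artca pcu dfdwf ynm kcm zrc ptsg jjooe yjnm ayfz ryry
Hunk 3: at line 5 remove [ptsg] add [edddp,prvs] -> 12 lines: artca pcu dfdwf ynm kcm zrc edddp prvs jjooe yjnm ayfz ryry
Hunk 4: at line 3 remove [kcm,zrc,edddp] add [ckmg,ffp] -> 11 lines: artca pcu dfdwf ynm ckmg ffp prvs jjooe yjnm ayfz ryry
Hunk 5: at line 2 remove [dfdwf] add [kqp,axrn,dkx] -> 13 lines: artca pcu kqp axrn dkx ynm ckmg ffp prvs jjooe yjnm ayfz ryry
Hunk 6: at line 6 remove [ckmg,ffp,prvs] add [qvq,kvv] -> 12 lines: artca pcu kqp axrn dkx ynm qvq kvv jjooe yjnm ayfz ryry
Final line count: 12

Answer: 12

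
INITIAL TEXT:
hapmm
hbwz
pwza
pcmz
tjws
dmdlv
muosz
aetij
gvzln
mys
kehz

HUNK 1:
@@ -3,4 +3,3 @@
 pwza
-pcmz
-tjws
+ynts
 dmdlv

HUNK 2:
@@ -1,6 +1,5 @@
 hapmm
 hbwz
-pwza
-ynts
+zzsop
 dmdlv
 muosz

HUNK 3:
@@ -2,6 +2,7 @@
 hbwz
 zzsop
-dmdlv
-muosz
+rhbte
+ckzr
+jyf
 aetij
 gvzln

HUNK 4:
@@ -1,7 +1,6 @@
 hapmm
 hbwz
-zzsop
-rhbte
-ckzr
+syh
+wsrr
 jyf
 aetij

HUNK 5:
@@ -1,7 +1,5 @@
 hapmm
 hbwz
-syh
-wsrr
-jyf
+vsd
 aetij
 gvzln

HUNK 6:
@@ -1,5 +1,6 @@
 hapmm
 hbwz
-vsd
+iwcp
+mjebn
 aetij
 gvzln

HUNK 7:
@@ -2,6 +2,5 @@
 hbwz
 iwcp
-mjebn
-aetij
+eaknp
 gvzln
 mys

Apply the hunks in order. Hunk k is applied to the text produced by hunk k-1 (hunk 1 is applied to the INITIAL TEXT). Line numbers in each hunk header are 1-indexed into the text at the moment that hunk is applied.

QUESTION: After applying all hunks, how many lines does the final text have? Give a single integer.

Answer: 7

Derivation:
Hunk 1: at line 3 remove [pcmz,tjws] add [ynts] -> 10 lines: hapmm hbwz pwza ynts dmdlv muosz aetij gvzln mys kehz
Hunk 2: at line 1 remove [pwza,ynts] add [zzsop] -> 9 lines: hapmm hbwz zzsop dmdlv muosz aetij gvzln mys kehz
Hunk 3: at line 2 remove [dmdlv,muosz] add [rhbte,ckzr,jyf] -> 10 lines: hapmm hbwz zzsop rhbte ckzr jyf aetij gvzln mys kehz
Hunk 4: at line 1 remove [zzsop,rhbte,ckzr] add [syh,wsrr] -> 9 lines: hapmm hbwz syh wsrr jyf aetij gvzln mys kehz
Hunk 5: at line 1 remove [syh,wsrr,jyf] add [vsd] -> 7 lines: hapmm hbwz vsd aetij gvzln mys kehz
Hunk 6: at line 1 remove [vsd] add [iwcp,mjebn] -> 8 lines: hapmm hbwz iwcp mjebn aetij gvzln mys kehz
Hunk 7: at line 2 remove [mjebn,aetij] add [eaknp] -> 7 lines: hapmm hbwz iwcp eaknp gvzln mys kehz
Final line count: 7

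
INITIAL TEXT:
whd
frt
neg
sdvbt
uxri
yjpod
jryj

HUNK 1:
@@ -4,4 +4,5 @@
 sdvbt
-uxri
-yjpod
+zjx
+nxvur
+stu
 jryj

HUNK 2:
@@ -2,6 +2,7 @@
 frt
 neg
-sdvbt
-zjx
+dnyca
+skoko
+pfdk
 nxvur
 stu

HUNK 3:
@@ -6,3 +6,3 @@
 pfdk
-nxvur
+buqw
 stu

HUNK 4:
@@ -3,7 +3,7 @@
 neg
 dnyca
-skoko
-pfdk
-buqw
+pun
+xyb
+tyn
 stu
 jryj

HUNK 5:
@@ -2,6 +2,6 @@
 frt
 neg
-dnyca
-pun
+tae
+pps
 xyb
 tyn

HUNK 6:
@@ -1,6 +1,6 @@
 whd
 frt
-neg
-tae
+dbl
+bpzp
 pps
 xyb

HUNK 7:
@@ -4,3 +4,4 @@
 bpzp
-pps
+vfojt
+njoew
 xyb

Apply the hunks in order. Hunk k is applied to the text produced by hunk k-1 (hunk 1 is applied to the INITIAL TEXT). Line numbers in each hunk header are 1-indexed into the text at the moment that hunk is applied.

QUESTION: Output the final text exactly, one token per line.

Hunk 1: at line 4 remove [uxri,yjpod] add [zjx,nxvur,stu] -> 8 lines: whd frt neg sdvbt zjx nxvur stu jryj
Hunk 2: at line 2 remove [sdvbt,zjx] add [dnyca,skoko,pfdk] -> 9 lines: whd frt neg dnyca skoko pfdk nxvur stu jryj
Hunk 3: at line 6 remove [nxvur] add [buqw] -> 9 lines: whd frt neg dnyca skoko pfdk buqw stu jryj
Hunk 4: at line 3 remove [skoko,pfdk,buqw] add [pun,xyb,tyn] -> 9 lines: whd frt neg dnyca pun xyb tyn stu jryj
Hunk 5: at line 2 remove [dnyca,pun] add [tae,pps] -> 9 lines: whd frt neg tae pps xyb tyn stu jryj
Hunk 6: at line 1 remove [neg,tae] add [dbl,bpzp] -> 9 lines: whd frt dbl bpzp pps xyb tyn stu jryj
Hunk 7: at line 4 remove [pps] add [vfojt,njoew] -> 10 lines: whd frt dbl bpzp vfojt njoew xyb tyn stu jryj

Answer: whd
frt
dbl
bpzp
vfojt
njoew
xyb
tyn
stu
jryj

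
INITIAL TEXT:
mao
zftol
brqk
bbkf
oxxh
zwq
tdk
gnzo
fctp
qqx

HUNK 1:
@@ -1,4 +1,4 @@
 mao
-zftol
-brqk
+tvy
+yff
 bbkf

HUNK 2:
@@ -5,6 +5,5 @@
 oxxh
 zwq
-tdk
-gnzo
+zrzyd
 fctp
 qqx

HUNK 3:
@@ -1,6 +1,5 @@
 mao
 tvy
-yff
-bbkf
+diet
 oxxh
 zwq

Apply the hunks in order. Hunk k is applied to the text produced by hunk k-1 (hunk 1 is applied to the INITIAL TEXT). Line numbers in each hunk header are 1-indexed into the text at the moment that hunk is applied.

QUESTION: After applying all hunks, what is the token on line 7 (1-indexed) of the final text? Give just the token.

Answer: fctp

Derivation:
Hunk 1: at line 1 remove [zftol,brqk] add [tvy,yff] -> 10 lines: mao tvy yff bbkf oxxh zwq tdk gnzo fctp qqx
Hunk 2: at line 5 remove [tdk,gnzo] add [zrzyd] -> 9 lines: mao tvy yff bbkf oxxh zwq zrzyd fctp qqx
Hunk 3: at line 1 remove [yff,bbkf] add [diet] -> 8 lines: mao tvy diet oxxh zwq zrzyd fctp qqx
Final line 7: fctp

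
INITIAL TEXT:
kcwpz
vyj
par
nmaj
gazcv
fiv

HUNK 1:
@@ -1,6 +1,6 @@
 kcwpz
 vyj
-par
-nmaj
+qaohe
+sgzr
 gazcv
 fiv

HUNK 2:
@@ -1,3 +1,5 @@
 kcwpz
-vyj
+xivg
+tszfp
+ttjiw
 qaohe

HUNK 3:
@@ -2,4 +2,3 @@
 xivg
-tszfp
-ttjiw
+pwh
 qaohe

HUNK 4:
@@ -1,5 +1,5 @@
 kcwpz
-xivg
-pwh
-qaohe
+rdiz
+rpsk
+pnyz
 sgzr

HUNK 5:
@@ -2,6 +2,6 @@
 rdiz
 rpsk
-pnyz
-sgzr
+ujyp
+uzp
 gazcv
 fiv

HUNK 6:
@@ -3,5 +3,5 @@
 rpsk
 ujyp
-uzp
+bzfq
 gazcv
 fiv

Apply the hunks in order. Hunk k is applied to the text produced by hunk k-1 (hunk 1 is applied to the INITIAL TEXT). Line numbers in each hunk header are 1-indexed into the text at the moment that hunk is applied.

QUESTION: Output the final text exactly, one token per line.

Hunk 1: at line 1 remove [par,nmaj] add [qaohe,sgzr] -> 6 lines: kcwpz vyj qaohe sgzr gazcv fiv
Hunk 2: at line 1 remove [vyj] add [xivg,tszfp,ttjiw] -> 8 lines: kcwpz xivg tszfp ttjiw qaohe sgzr gazcv fiv
Hunk 3: at line 2 remove [tszfp,ttjiw] add [pwh] -> 7 lines: kcwpz xivg pwh qaohe sgzr gazcv fiv
Hunk 4: at line 1 remove [xivg,pwh,qaohe] add [rdiz,rpsk,pnyz] -> 7 lines: kcwpz rdiz rpsk pnyz sgzr gazcv fiv
Hunk 5: at line 2 remove [pnyz,sgzr] add [ujyp,uzp] -> 7 lines: kcwpz rdiz rpsk ujyp uzp gazcv fiv
Hunk 6: at line 3 remove [uzp] add [bzfq] -> 7 lines: kcwpz rdiz rpsk ujyp bzfq gazcv fiv

Answer: kcwpz
rdiz
rpsk
ujyp
bzfq
gazcv
fiv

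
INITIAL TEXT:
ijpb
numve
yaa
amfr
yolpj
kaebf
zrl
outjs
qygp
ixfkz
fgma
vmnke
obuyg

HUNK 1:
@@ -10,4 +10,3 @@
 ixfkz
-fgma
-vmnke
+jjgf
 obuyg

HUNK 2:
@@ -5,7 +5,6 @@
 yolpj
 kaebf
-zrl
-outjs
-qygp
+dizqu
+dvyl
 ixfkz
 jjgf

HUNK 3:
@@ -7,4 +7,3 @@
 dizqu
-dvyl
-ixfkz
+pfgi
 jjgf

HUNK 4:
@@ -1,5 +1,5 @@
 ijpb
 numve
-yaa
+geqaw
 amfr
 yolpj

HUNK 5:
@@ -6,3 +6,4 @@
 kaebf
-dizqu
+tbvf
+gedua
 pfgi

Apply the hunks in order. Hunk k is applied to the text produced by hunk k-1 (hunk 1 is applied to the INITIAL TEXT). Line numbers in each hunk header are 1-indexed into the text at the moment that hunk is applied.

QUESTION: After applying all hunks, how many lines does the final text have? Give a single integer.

Answer: 11

Derivation:
Hunk 1: at line 10 remove [fgma,vmnke] add [jjgf] -> 12 lines: ijpb numve yaa amfr yolpj kaebf zrl outjs qygp ixfkz jjgf obuyg
Hunk 2: at line 5 remove [zrl,outjs,qygp] add [dizqu,dvyl] -> 11 lines: ijpb numve yaa amfr yolpj kaebf dizqu dvyl ixfkz jjgf obuyg
Hunk 3: at line 7 remove [dvyl,ixfkz] add [pfgi] -> 10 lines: ijpb numve yaa amfr yolpj kaebf dizqu pfgi jjgf obuyg
Hunk 4: at line 1 remove [yaa] add [geqaw] -> 10 lines: ijpb numve geqaw amfr yolpj kaebf dizqu pfgi jjgf obuyg
Hunk 5: at line 6 remove [dizqu] add [tbvf,gedua] -> 11 lines: ijpb numve geqaw amfr yolpj kaebf tbvf gedua pfgi jjgf obuyg
Final line count: 11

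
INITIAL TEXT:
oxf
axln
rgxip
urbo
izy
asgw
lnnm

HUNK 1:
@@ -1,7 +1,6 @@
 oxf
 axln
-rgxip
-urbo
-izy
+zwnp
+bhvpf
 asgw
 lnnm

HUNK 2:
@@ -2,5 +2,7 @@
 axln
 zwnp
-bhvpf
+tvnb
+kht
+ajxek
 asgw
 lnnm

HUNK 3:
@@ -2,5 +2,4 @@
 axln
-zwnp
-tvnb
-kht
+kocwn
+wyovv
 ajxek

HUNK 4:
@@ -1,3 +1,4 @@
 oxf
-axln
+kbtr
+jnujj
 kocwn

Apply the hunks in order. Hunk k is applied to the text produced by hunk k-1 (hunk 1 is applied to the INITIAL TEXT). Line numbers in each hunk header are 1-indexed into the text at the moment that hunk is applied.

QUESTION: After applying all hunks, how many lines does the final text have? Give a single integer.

Answer: 8

Derivation:
Hunk 1: at line 1 remove [rgxip,urbo,izy] add [zwnp,bhvpf] -> 6 lines: oxf axln zwnp bhvpf asgw lnnm
Hunk 2: at line 2 remove [bhvpf] add [tvnb,kht,ajxek] -> 8 lines: oxf axln zwnp tvnb kht ajxek asgw lnnm
Hunk 3: at line 2 remove [zwnp,tvnb,kht] add [kocwn,wyovv] -> 7 lines: oxf axln kocwn wyovv ajxek asgw lnnm
Hunk 4: at line 1 remove [axln] add [kbtr,jnujj] -> 8 lines: oxf kbtr jnujj kocwn wyovv ajxek asgw lnnm
Final line count: 8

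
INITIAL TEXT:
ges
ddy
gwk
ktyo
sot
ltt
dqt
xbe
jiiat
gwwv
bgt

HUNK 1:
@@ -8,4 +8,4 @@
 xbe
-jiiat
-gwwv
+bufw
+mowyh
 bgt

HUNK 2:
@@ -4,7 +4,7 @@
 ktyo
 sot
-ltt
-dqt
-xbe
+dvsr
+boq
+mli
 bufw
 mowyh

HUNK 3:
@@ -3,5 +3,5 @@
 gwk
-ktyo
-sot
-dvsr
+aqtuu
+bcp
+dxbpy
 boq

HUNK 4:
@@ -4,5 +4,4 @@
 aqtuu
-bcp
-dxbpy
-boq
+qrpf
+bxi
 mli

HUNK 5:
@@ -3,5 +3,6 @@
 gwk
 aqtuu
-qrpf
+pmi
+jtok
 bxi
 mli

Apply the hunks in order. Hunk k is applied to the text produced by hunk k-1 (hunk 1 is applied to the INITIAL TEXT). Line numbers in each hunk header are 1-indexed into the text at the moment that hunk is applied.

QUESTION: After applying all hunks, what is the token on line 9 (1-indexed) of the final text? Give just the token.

Answer: bufw

Derivation:
Hunk 1: at line 8 remove [jiiat,gwwv] add [bufw,mowyh] -> 11 lines: ges ddy gwk ktyo sot ltt dqt xbe bufw mowyh bgt
Hunk 2: at line 4 remove [ltt,dqt,xbe] add [dvsr,boq,mli] -> 11 lines: ges ddy gwk ktyo sot dvsr boq mli bufw mowyh bgt
Hunk 3: at line 3 remove [ktyo,sot,dvsr] add [aqtuu,bcp,dxbpy] -> 11 lines: ges ddy gwk aqtuu bcp dxbpy boq mli bufw mowyh bgt
Hunk 4: at line 4 remove [bcp,dxbpy,boq] add [qrpf,bxi] -> 10 lines: ges ddy gwk aqtuu qrpf bxi mli bufw mowyh bgt
Hunk 5: at line 3 remove [qrpf] add [pmi,jtok] -> 11 lines: ges ddy gwk aqtuu pmi jtok bxi mli bufw mowyh bgt
Final line 9: bufw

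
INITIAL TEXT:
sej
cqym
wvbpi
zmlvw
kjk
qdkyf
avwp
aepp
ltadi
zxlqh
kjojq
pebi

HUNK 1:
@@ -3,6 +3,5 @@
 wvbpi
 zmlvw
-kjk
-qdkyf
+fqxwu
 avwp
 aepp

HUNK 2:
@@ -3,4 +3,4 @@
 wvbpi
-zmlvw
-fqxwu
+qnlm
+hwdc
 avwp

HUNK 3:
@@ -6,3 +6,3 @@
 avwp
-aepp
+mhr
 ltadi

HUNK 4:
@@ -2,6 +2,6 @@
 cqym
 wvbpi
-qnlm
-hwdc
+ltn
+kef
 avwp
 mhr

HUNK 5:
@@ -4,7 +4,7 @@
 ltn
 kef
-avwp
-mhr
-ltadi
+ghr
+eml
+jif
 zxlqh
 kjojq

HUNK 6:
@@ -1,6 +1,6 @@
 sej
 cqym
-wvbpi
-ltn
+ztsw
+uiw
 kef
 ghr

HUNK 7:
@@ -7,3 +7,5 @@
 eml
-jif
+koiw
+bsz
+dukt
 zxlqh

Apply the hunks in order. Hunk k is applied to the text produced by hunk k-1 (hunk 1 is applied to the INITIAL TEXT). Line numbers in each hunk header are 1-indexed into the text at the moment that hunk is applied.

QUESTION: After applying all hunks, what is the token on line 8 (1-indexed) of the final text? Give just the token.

Answer: koiw

Derivation:
Hunk 1: at line 3 remove [kjk,qdkyf] add [fqxwu] -> 11 lines: sej cqym wvbpi zmlvw fqxwu avwp aepp ltadi zxlqh kjojq pebi
Hunk 2: at line 3 remove [zmlvw,fqxwu] add [qnlm,hwdc] -> 11 lines: sej cqym wvbpi qnlm hwdc avwp aepp ltadi zxlqh kjojq pebi
Hunk 3: at line 6 remove [aepp] add [mhr] -> 11 lines: sej cqym wvbpi qnlm hwdc avwp mhr ltadi zxlqh kjojq pebi
Hunk 4: at line 2 remove [qnlm,hwdc] add [ltn,kef] -> 11 lines: sej cqym wvbpi ltn kef avwp mhr ltadi zxlqh kjojq pebi
Hunk 5: at line 4 remove [avwp,mhr,ltadi] add [ghr,eml,jif] -> 11 lines: sej cqym wvbpi ltn kef ghr eml jif zxlqh kjojq pebi
Hunk 6: at line 1 remove [wvbpi,ltn] add [ztsw,uiw] -> 11 lines: sej cqym ztsw uiw kef ghr eml jif zxlqh kjojq pebi
Hunk 7: at line 7 remove [jif] add [koiw,bsz,dukt] -> 13 lines: sej cqym ztsw uiw kef ghr eml koiw bsz dukt zxlqh kjojq pebi
Final line 8: koiw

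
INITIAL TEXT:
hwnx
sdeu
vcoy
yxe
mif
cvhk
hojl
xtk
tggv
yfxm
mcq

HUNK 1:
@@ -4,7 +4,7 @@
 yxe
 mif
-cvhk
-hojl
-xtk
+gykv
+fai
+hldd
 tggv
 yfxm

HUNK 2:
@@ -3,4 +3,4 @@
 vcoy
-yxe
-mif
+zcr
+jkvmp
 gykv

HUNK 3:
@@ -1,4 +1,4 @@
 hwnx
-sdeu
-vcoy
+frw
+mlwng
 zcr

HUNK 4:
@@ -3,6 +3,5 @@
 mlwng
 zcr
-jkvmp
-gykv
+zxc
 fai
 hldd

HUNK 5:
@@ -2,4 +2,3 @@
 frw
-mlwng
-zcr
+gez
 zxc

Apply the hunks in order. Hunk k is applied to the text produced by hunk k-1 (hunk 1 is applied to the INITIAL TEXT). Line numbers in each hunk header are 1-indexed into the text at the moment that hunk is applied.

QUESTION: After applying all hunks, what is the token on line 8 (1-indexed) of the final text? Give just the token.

Answer: yfxm

Derivation:
Hunk 1: at line 4 remove [cvhk,hojl,xtk] add [gykv,fai,hldd] -> 11 lines: hwnx sdeu vcoy yxe mif gykv fai hldd tggv yfxm mcq
Hunk 2: at line 3 remove [yxe,mif] add [zcr,jkvmp] -> 11 lines: hwnx sdeu vcoy zcr jkvmp gykv fai hldd tggv yfxm mcq
Hunk 3: at line 1 remove [sdeu,vcoy] add [frw,mlwng] -> 11 lines: hwnx frw mlwng zcr jkvmp gykv fai hldd tggv yfxm mcq
Hunk 4: at line 3 remove [jkvmp,gykv] add [zxc] -> 10 lines: hwnx frw mlwng zcr zxc fai hldd tggv yfxm mcq
Hunk 5: at line 2 remove [mlwng,zcr] add [gez] -> 9 lines: hwnx frw gez zxc fai hldd tggv yfxm mcq
Final line 8: yfxm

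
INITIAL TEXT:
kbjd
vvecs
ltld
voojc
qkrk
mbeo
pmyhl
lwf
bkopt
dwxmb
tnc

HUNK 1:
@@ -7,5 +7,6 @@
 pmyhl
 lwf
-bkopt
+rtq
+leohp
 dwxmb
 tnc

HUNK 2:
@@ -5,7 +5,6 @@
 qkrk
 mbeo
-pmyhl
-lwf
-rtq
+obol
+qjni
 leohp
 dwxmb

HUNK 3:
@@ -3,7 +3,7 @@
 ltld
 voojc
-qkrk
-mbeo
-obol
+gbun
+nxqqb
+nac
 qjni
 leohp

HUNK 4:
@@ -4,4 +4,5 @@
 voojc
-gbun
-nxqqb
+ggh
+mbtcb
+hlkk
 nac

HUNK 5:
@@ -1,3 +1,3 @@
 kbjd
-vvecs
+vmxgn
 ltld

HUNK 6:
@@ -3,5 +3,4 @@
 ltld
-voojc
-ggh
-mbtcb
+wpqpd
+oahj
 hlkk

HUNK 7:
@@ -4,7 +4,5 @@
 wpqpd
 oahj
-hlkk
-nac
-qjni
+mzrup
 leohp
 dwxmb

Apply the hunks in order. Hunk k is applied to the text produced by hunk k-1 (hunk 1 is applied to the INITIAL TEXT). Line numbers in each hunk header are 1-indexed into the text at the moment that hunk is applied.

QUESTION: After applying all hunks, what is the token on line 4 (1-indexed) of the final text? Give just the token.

Answer: wpqpd

Derivation:
Hunk 1: at line 7 remove [bkopt] add [rtq,leohp] -> 12 lines: kbjd vvecs ltld voojc qkrk mbeo pmyhl lwf rtq leohp dwxmb tnc
Hunk 2: at line 5 remove [pmyhl,lwf,rtq] add [obol,qjni] -> 11 lines: kbjd vvecs ltld voojc qkrk mbeo obol qjni leohp dwxmb tnc
Hunk 3: at line 3 remove [qkrk,mbeo,obol] add [gbun,nxqqb,nac] -> 11 lines: kbjd vvecs ltld voojc gbun nxqqb nac qjni leohp dwxmb tnc
Hunk 4: at line 4 remove [gbun,nxqqb] add [ggh,mbtcb,hlkk] -> 12 lines: kbjd vvecs ltld voojc ggh mbtcb hlkk nac qjni leohp dwxmb tnc
Hunk 5: at line 1 remove [vvecs] add [vmxgn] -> 12 lines: kbjd vmxgn ltld voojc ggh mbtcb hlkk nac qjni leohp dwxmb tnc
Hunk 6: at line 3 remove [voojc,ggh,mbtcb] add [wpqpd,oahj] -> 11 lines: kbjd vmxgn ltld wpqpd oahj hlkk nac qjni leohp dwxmb tnc
Hunk 7: at line 4 remove [hlkk,nac,qjni] add [mzrup] -> 9 lines: kbjd vmxgn ltld wpqpd oahj mzrup leohp dwxmb tnc
Final line 4: wpqpd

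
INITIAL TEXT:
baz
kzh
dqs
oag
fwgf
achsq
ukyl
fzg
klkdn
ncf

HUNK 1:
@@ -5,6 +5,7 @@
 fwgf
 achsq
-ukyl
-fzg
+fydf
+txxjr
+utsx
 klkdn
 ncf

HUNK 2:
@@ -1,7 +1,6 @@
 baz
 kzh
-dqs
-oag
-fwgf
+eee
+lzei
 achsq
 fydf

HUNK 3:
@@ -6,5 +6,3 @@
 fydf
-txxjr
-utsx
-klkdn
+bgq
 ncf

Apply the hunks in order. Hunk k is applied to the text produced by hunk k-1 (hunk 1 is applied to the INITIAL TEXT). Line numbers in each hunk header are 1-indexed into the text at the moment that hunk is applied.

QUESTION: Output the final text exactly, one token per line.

Hunk 1: at line 5 remove [ukyl,fzg] add [fydf,txxjr,utsx] -> 11 lines: baz kzh dqs oag fwgf achsq fydf txxjr utsx klkdn ncf
Hunk 2: at line 1 remove [dqs,oag,fwgf] add [eee,lzei] -> 10 lines: baz kzh eee lzei achsq fydf txxjr utsx klkdn ncf
Hunk 3: at line 6 remove [txxjr,utsx,klkdn] add [bgq] -> 8 lines: baz kzh eee lzei achsq fydf bgq ncf

Answer: baz
kzh
eee
lzei
achsq
fydf
bgq
ncf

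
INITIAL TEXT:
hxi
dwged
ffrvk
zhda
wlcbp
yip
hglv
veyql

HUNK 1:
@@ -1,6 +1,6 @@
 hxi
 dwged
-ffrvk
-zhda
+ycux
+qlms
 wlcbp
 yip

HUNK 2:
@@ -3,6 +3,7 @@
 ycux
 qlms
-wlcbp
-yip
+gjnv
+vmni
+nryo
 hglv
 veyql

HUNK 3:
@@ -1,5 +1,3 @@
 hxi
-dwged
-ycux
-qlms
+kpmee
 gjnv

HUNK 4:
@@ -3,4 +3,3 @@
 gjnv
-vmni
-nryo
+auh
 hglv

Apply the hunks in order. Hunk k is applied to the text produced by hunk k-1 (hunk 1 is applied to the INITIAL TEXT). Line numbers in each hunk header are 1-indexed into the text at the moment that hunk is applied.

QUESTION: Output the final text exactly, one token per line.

Answer: hxi
kpmee
gjnv
auh
hglv
veyql

Derivation:
Hunk 1: at line 1 remove [ffrvk,zhda] add [ycux,qlms] -> 8 lines: hxi dwged ycux qlms wlcbp yip hglv veyql
Hunk 2: at line 3 remove [wlcbp,yip] add [gjnv,vmni,nryo] -> 9 lines: hxi dwged ycux qlms gjnv vmni nryo hglv veyql
Hunk 3: at line 1 remove [dwged,ycux,qlms] add [kpmee] -> 7 lines: hxi kpmee gjnv vmni nryo hglv veyql
Hunk 4: at line 3 remove [vmni,nryo] add [auh] -> 6 lines: hxi kpmee gjnv auh hglv veyql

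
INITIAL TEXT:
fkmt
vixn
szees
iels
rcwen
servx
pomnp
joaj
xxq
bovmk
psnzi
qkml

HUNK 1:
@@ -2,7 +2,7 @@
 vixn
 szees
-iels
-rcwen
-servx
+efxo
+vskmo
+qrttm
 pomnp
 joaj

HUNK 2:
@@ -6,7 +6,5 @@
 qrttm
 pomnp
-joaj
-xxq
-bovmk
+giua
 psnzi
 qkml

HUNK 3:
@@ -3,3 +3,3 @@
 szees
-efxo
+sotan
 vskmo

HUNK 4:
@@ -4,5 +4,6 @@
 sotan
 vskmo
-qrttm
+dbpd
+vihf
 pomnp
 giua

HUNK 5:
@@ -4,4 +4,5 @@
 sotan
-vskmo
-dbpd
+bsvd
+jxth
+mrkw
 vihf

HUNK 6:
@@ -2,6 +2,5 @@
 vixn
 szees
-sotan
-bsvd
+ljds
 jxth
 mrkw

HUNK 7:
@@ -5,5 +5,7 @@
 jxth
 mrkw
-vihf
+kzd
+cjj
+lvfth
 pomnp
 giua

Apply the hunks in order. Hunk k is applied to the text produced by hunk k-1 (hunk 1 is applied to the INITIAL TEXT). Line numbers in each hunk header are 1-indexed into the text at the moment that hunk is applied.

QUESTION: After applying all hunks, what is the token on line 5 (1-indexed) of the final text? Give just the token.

Answer: jxth

Derivation:
Hunk 1: at line 2 remove [iels,rcwen,servx] add [efxo,vskmo,qrttm] -> 12 lines: fkmt vixn szees efxo vskmo qrttm pomnp joaj xxq bovmk psnzi qkml
Hunk 2: at line 6 remove [joaj,xxq,bovmk] add [giua] -> 10 lines: fkmt vixn szees efxo vskmo qrttm pomnp giua psnzi qkml
Hunk 3: at line 3 remove [efxo] add [sotan] -> 10 lines: fkmt vixn szees sotan vskmo qrttm pomnp giua psnzi qkml
Hunk 4: at line 4 remove [qrttm] add [dbpd,vihf] -> 11 lines: fkmt vixn szees sotan vskmo dbpd vihf pomnp giua psnzi qkml
Hunk 5: at line 4 remove [vskmo,dbpd] add [bsvd,jxth,mrkw] -> 12 lines: fkmt vixn szees sotan bsvd jxth mrkw vihf pomnp giua psnzi qkml
Hunk 6: at line 2 remove [sotan,bsvd] add [ljds] -> 11 lines: fkmt vixn szees ljds jxth mrkw vihf pomnp giua psnzi qkml
Hunk 7: at line 5 remove [vihf] add [kzd,cjj,lvfth] -> 13 lines: fkmt vixn szees ljds jxth mrkw kzd cjj lvfth pomnp giua psnzi qkml
Final line 5: jxth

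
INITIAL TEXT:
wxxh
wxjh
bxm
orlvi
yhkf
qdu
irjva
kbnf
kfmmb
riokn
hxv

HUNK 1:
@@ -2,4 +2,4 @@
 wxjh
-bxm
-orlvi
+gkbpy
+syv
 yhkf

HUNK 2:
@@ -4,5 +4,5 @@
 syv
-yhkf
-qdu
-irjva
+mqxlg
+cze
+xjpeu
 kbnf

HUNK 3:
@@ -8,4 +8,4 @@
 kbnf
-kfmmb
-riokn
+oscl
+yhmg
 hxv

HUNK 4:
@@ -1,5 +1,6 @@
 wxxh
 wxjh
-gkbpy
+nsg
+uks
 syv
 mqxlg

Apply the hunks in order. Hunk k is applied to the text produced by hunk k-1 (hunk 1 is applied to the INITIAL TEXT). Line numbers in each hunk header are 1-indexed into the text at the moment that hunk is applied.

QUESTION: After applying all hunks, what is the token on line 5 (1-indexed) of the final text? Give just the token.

Answer: syv

Derivation:
Hunk 1: at line 2 remove [bxm,orlvi] add [gkbpy,syv] -> 11 lines: wxxh wxjh gkbpy syv yhkf qdu irjva kbnf kfmmb riokn hxv
Hunk 2: at line 4 remove [yhkf,qdu,irjva] add [mqxlg,cze,xjpeu] -> 11 lines: wxxh wxjh gkbpy syv mqxlg cze xjpeu kbnf kfmmb riokn hxv
Hunk 3: at line 8 remove [kfmmb,riokn] add [oscl,yhmg] -> 11 lines: wxxh wxjh gkbpy syv mqxlg cze xjpeu kbnf oscl yhmg hxv
Hunk 4: at line 1 remove [gkbpy] add [nsg,uks] -> 12 lines: wxxh wxjh nsg uks syv mqxlg cze xjpeu kbnf oscl yhmg hxv
Final line 5: syv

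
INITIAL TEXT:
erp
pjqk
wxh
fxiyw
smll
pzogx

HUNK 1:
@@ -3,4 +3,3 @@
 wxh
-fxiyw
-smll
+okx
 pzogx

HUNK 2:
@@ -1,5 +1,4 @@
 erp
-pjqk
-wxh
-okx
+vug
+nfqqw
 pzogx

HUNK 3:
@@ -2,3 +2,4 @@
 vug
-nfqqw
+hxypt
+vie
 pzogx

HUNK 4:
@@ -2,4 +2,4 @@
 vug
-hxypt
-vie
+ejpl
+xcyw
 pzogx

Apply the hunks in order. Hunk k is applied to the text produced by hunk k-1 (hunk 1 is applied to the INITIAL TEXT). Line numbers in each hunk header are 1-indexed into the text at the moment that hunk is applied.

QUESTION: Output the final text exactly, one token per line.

Hunk 1: at line 3 remove [fxiyw,smll] add [okx] -> 5 lines: erp pjqk wxh okx pzogx
Hunk 2: at line 1 remove [pjqk,wxh,okx] add [vug,nfqqw] -> 4 lines: erp vug nfqqw pzogx
Hunk 3: at line 2 remove [nfqqw] add [hxypt,vie] -> 5 lines: erp vug hxypt vie pzogx
Hunk 4: at line 2 remove [hxypt,vie] add [ejpl,xcyw] -> 5 lines: erp vug ejpl xcyw pzogx

Answer: erp
vug
ejpl
xcyw
pzogx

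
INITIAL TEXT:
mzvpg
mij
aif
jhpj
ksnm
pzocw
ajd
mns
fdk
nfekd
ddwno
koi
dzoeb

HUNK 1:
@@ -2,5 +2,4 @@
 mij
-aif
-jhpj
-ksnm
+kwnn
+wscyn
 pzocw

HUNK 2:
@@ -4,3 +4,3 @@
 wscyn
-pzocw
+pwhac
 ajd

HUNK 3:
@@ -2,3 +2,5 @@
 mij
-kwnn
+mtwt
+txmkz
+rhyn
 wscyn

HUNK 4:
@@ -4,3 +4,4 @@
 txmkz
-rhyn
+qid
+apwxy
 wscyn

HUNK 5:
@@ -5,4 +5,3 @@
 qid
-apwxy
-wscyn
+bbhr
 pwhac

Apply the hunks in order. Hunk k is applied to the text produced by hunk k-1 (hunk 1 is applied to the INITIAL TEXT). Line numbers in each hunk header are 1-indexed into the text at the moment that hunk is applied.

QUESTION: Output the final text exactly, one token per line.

Hunk 1: at line 2 remove [aif,jhpj,ksnm] add [kwnn,wscyn] -> 12 lines: mzvpg mij kwnn wscyn pzocw ajd mns fdk nfekd ddwno koi dzoeb
Hunk 2: at line 4 remove [pzocw] add [pwhac] -> 12 lines: mzvpg mij kwnn wscyn pwhac ajd mns fdk nfekd ddwno koi dzoeb
Hunk 3: at line 2 remove [kwnn] add [mtwt,txmkz,rhyn] -> 14 lines: mzvpg mij mtwt txmkz rhyn wscyn pwhac ajd mns fdk nfekd ddwno koi dzoeb
Hunk 4: at line 4 remove [rhyn] add [qid,apwxy] -> 15 lines: mzvpg mij mtwt txmkz qid apwxy wscyn pwhac ajd mns fdk nfekd ddwno koi dzoeb
Hunk 5: at line 5 remove [apwxy,wscyn] add [bbhr] -> 14 lines: mzvpg mij mtwt txmkz qid bbhr pwhac ajd mns fdk nfekd ddwno koi dzoeb

Answer: mzvpg
mij
mtwt
txmkz
qid
bbhr
pwhac
ajd
mns
fdk
nfekd
ddwno
koi
dzoeb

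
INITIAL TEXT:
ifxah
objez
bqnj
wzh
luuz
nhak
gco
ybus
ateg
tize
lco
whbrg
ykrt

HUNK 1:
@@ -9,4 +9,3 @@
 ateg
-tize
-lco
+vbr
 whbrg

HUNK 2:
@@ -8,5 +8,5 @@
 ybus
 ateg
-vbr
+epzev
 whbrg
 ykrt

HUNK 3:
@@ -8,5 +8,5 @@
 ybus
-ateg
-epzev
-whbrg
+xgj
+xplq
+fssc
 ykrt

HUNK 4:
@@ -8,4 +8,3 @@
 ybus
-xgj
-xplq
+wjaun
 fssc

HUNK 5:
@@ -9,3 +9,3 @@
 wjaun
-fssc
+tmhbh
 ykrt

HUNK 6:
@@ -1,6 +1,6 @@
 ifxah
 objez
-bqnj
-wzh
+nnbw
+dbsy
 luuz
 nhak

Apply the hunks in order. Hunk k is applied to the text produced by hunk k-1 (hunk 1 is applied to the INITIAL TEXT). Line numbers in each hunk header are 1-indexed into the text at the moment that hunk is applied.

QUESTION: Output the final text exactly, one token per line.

Answer: ifxah
objez
nnbw
dbsy
luuz
nhak
gco
ybus
wjaun
tmhbh
ykrt

Derivation:
Hunk 1: at line 9 remove [tize,lco] add [vbr] -> 12 lines: ifxah objez bqnj wzh luuz nhak gco ybus ateg vbr whbrg ykrt
Hunk 2: at line 8 remove [vbr] add [epzev] -> 12 lines: ifxah objez bqnj wzh luuz nhak gco ybus ateg epzev whbrg ykrt
Hunk 3: at line 8 remove [ateg,epzev,whbrg] add [xgj,xplq,fssc] -> 12 lines: ifxah objez bqnj wzh luuz nhak gco ybus xgj xplq fssc ykrt
Hunk 4: at line 8 remove [xgj,xplq] add [wjaun] -> 11 lines: ifxah objez bqnj wzh luuz nhak gco ybus wjaun fssc ykrt
Hunk 5: at line 9 remove [fssc] add [tmhbh] -> 11 lines: ifxah objez bqnj wzh luuz nhak gco ybus wjaun tmhbh ykrt
Hunk 6: at line 1 remove [bqnj,wzh] add [nnbw,dbsy] -> 11 lines: ifxah objez nnbw dbsy luuz nhak gco ybus wjaun tmhbh ykrt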